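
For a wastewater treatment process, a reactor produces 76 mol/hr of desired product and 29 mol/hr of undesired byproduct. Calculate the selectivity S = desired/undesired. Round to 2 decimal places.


S = desired product rate / undesired product rate
S = 76 / 29
S = 2.62


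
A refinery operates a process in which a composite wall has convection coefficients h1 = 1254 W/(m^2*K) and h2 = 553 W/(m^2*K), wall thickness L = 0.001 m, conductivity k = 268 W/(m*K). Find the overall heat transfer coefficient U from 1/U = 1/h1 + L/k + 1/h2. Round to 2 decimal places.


1/U = 1/h1 + L/k + 1/h2
1/U = 1/1254 + 0.001/268 + 1/553
1/U = 0.0007974482 + 3.7313e-06 + 0.0018083183
1/U = 0.0026094978
U = 383.22 W/(m^2*K)


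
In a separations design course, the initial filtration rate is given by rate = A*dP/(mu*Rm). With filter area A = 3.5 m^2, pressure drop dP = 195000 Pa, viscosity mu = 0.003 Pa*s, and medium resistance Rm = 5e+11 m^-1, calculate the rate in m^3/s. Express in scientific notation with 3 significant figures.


rate = A * dP / (mu * Rm)
rate = 3.5 * 195000 / (0.003 * 5e+11)
rate = 682500.0 / 1.500e+09
rate = 4.55e-04 m^3/s


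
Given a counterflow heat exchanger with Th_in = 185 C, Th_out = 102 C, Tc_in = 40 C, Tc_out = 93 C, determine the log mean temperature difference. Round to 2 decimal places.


dT1 = Th_in - Tc_out = 185 - 93 = 92
dT2 = Th_out - Tc_in = 102 - 40 = 62
LMTD = (dT1 - dT2) / ln(dT1/dT2)
LMTD = (92 - 62) / ln(92/62)
LMTD = 76.02 K


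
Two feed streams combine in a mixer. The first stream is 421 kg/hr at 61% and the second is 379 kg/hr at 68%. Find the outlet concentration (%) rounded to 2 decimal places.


Mass balance on solute: F1*x1 + F2*x2 = F3*x3
F3 = F1 + F2 = 421 + 379 = 800 kg/hr
x3 = (F1*x1 + F2*x2)/F3
x3 = (421*0.61 + 379*0.68) / 800
x3 = 64.32%


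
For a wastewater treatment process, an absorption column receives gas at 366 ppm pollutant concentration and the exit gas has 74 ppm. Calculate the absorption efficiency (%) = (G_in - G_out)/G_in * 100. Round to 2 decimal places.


Efficiency = (G_in - G_out) / G_in * 100%
Efficiency = (366 - 74) / 366 * 100
Efficiency = 292 / 366 * 100
Efficiency = 79.78%


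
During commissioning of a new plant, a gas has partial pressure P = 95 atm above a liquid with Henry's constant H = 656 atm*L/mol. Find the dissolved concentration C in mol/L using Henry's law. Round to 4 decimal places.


C = P / H
C = 95 / 656
C = 0.1448 mol/L


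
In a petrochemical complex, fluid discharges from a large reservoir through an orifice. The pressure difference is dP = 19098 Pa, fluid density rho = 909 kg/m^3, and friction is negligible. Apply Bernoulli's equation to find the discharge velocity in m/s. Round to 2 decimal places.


v = sqrt(2*dP/rho)
v = sqrt(2*19098/909)
v = sqrt(42.019802)
v = 6.48 m/s


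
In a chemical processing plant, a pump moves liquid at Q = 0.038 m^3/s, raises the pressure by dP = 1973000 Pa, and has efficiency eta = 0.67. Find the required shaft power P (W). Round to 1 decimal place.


P = Q * dP / eta
P = 0.038 * 1973000 / 0.67
P = 74974.0 / 0.67
P = 111901.5 W


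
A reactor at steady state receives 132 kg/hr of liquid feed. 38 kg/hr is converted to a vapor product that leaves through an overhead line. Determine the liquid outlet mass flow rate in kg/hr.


Steady-state mass balance on the main outlet: F_out = F_in - F_removed
F_out = 132 - 38
F_out = 94 kg/hr


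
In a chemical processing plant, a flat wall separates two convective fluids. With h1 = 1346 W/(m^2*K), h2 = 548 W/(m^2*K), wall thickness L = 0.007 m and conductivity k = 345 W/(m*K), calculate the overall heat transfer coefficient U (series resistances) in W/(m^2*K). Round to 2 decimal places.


1/U = 1/h1 + L/k + 1/h2
1/U = 1/1346 + 0.007/345 + 1/548
1/U = 0.0007429421 + 2.02899e-05 + 0.0018248175
1/U = 0.0025880495
U = 386.39 W/(m^2*K)


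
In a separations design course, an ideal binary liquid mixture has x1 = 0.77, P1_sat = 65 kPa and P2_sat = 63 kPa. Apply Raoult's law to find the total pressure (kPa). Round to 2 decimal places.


P = x1*P1_sat + x2*P2_sat
x2 = 1 - x1 = 1 - 0.77 = 0.23
P = 0.77*65 + 0.23*63
P = 50.05 + 14.49
P = 64.54 kPa


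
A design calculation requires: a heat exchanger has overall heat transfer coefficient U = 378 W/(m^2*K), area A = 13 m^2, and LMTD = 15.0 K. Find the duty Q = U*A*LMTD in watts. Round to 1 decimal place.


Q = U * A * LMTD
Q = 378 * 13 * 15.0
Q = 73710.0 W


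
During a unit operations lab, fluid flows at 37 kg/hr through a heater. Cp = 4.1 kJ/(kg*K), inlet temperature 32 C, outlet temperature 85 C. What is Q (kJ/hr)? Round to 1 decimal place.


Q = m_dot * Cp * (T2 - T1)
Q = 37 * 4.1 * (85 - 32)
Q = 37 * 4.1 * 53
Q = 8040.1 kJ/hr


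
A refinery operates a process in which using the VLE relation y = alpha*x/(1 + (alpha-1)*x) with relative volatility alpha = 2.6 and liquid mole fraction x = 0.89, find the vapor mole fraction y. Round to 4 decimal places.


y = alpha*x / (1 + (alpha-1)*x)
y = 2.6*0.89 / (1 + (2.6-1)*0.89)
y = 2.314 / (1 + 1.424)
y = 2.314 / 2.424
y = 0.9546


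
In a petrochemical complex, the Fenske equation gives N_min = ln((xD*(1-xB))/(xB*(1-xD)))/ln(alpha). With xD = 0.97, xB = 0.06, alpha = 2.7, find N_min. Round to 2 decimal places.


N_min = ln((xD*(1-xB))/(xB*(1-xD))) / ln(alpha)
Numerator inside ln: 0.9118 / 0.0018 = 506.555556
ln(506.555556) = 6.227634
ln(alpha) = ln(2.7) = 0.993252
N_min = 6.227634 / 0.993252 = 6.27


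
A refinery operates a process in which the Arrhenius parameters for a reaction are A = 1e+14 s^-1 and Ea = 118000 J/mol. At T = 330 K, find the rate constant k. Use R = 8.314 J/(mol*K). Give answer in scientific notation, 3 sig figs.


k = A * exp(-Ea/(R*T))
k = 1e+14 * exp(-118000 / (8.314 * 330))
k = 1e+14 * exp(-43.008871)
k = 2.10e-05


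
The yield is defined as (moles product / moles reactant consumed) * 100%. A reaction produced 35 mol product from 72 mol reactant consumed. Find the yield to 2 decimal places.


Yield = (moles product / moles consumed) * 100%
Yield = (35 / 72) * 100
Yield = 0.4861 * 100
Yield = 48.61%


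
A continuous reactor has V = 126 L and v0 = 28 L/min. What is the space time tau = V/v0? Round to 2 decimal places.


tau = V / v0
tau = 126 / 28
tau = 4.50 min


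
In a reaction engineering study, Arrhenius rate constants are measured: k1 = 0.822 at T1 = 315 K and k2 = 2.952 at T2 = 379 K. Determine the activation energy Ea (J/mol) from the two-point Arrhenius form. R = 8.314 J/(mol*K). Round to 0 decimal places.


Ea = R * ln(k2/k1) / (1/T1 - 1/T2)
ln(k2/k1) = ln(2.952/0.822) = 1.2784978
1/T1 - 1/T2 = 1/315 - 1/379 = 0.000536080747
Ea = 8.314 * 1.2784978 / 0.000536080747
Ea = 19828 J/mol


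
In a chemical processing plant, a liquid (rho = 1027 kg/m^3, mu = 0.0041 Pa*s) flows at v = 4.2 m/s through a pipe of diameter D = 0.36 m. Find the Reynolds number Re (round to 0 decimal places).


Re = rho * v * D / mu
Re = 1027 * 4.2 * 0.36 / 0.0041
Re = 1552.824 / 0.0041
Re = 378738


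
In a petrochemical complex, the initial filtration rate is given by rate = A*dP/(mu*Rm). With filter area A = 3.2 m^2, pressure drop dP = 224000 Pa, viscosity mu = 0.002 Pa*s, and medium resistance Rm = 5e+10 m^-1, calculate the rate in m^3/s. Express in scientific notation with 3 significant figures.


rate = A * dP / (mu * Rm)
rate = 3.2 * 224000 / (0.002 * 5e+10)
rate = 716800.0 / 1.000e+08
rate = 7.17e-03 m^3/s


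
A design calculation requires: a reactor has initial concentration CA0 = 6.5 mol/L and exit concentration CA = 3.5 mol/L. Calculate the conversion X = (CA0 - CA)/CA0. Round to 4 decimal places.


X = (CA0 - CA) / CA0
X = (6.5 - 3.5) / 6.5
X = 3.0 / 6.5
X = 0.4615


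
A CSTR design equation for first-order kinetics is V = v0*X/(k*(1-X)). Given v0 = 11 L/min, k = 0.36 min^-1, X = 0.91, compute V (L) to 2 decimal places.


V = v0 * X / (k * (1 - X))
V = 11 * 0.91 / (0.36 * (1 - 0.91))
V = 10.01 / (0.36 * 0.09)
V = 10.01 / 0.0324
V = 308.95 L


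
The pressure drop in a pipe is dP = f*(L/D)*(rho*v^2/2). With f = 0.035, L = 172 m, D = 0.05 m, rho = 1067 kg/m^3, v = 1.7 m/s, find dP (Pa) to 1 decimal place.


dP = f * (L/D) * (rho*v^2/2)
dP = 0.035 * (172/0.05) * (1067*1.7^2/2)
L/D = 3440.0
rho*v^2/2 = 1067*2.89/2 = 1541.815
dP = 0.035 * 3440.0 * 1541.815
dP = 185634.5 Pa


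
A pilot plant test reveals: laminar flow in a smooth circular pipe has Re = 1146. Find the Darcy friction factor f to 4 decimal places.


f = 64 / Re
f = 64 / 1146
f = 0.0558


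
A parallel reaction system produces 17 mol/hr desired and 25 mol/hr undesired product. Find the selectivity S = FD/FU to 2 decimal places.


S = desired product rate / undesired product rate
S = 17 / 25
S = 0.68


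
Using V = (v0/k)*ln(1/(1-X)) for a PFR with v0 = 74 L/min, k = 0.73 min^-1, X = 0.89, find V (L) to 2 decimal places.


V = (v0/k) * ln(1/(1-X))
V = (74/0.73) * ln(1/(1-0.89))
V = 101.369863 * ln(9.090909)
V = 101.369863 * 2.207275
V = 223.75 L


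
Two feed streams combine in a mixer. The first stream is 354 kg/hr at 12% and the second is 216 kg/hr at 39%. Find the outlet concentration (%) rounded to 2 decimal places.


Mass balance on solute: F1*x1 + F2*x2 = F3*x3
F3 = F1 + F2 = 354 + 216 = 570 kg/hr
x3 = (F1*x1 + F2*x2)/F3
x3 = (354*0.12 + 216*0.39) / 570
x3 = 22.23%


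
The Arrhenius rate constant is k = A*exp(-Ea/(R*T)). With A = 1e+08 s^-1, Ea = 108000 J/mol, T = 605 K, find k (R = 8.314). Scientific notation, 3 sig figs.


k = A * exp(-Ea/(R*T))
k = 1e+08 * exp(-108000 / (8.314 * 605))
k = 1e+08 * exp(-21.471301)
k = 4.73e-02


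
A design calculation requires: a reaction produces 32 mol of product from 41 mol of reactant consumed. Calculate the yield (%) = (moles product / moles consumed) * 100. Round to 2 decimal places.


Yield = (moles product / moles consumed) * 100%
Yield = (32 / 41) * 100
Yield = 0.7805 * 100
Yield = 78.05%


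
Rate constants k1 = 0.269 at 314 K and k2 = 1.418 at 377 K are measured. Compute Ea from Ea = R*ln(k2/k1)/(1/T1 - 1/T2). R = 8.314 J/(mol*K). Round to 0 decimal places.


Ea = R * ln(k2/k1) / (1/T1 - 1/T2)
ln(k2/k1) = ln(1.418/0.269) = 1.6622913
1/T1 - 1/T2 = 1/314 - 1/377 = 0.000532193482
Ea = 8.314 * 1.6622913 / 0.000532193482
Ea = 25969 J/mol


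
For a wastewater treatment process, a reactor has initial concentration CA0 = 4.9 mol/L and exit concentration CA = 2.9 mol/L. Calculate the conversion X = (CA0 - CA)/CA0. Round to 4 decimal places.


X = (CA0 - CA) / CA0
X = (4.9 - 2.9) / 4.9
X = 2.0 / 4.9
X = 0.4082


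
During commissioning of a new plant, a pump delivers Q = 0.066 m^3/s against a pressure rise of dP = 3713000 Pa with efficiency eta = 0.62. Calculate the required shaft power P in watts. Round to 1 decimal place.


P = Q * dP / eta
P = 0.066 * 3713000 / 0.62
P = 245058.0 / 0.62
P = 395254.8 W


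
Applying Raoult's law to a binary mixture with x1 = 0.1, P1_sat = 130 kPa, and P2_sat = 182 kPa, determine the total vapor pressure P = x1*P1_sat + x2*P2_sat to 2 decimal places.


P = x1*P1_sat + x2*P2_sat
x2 = 1 - x1 = 1 - 0.1 = 0.9
P = 0.1*130 + 0.9*182
P = 13.0 + 163.8
P = 176.80 kPa


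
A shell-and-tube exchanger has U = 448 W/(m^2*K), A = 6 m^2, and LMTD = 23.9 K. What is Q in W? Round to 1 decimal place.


Q = U * A * LMTD
Q = 448 * 6 * 23.9
Q = 64243.2 W


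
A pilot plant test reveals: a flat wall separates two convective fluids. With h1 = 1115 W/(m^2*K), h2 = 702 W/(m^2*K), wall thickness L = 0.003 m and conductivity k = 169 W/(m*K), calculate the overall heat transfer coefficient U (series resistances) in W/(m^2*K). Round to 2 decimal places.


1/U = 1/h1 + L/k + 1/h2
1/U = 1/1115 + 0.003/169 + 1/702
1/U = 0.000896861 + 1.77515e-05 + 0.0014245014
1/U = 0.0023391139
U = 427.51 W/(m^2*K)


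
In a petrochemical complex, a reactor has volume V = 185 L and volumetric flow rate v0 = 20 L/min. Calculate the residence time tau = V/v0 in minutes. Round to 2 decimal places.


tau = V / v0
tau = 185 / 20
tau = 9.25 min


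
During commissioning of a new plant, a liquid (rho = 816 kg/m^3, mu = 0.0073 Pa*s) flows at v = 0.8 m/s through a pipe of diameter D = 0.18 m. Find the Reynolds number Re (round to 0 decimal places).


Re = rho * v * D / mu
Re = 816 * 0.8 * 0.18 / 0.0073
Re = 117.504 / 0.0073
Re = 16096


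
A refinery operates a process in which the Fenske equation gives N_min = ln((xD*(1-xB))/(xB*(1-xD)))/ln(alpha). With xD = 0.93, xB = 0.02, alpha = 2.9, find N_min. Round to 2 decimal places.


N_min = ln((xD*(1-xB))/(xB*(1-xD))) / ln(alpha)
Numerator inside ln: 0.9114 / 0.0014 = 651.0
ln(651.0) = 6.47851
ln(alpha) = ln(2.9) = 1.064711
N_min = 6.47851 / 1.064711 = 6.08


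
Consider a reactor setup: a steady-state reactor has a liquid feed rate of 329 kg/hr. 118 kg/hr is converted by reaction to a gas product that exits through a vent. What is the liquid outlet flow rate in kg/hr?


Steady-state mass balance on the main outlet: F_out = F_in - F_removed
F_out = 329 - 118
F_out = 211 kg/hr


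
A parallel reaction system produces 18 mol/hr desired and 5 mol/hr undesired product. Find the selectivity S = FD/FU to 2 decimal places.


S = desired product rate / undesired product rate
S = 18 / 5
S = 3.60


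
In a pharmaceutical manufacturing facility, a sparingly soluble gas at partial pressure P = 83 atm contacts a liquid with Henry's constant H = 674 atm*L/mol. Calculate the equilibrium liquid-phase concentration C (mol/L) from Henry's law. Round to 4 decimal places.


C = P / H
C = 83 / 674
C = 0.1231 mol/L


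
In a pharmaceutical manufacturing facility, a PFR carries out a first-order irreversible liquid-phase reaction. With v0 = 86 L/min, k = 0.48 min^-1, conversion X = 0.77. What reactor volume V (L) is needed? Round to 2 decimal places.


V = (v0/k) * ln(1/(1-X))
V = (86/0.48) * ln(1/(1-0.77))
V = 179.166667 * ln(4.347826)
V = 179.166667 * 1.469676
V = 263.32 L


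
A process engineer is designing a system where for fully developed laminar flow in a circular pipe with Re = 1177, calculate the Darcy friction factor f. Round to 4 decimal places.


f = 64 / Re
f = 64 / 1177
f = 0.0544


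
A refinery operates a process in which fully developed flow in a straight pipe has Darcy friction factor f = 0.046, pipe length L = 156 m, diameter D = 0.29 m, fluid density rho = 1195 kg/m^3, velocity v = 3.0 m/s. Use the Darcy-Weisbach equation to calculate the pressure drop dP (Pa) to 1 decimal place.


dP = f * (L/D) * (rho*v^2/2)
dP = 0.046 * (156/0.29) * (1195*3.0^2/2)
L/D = 537.93103448
rho*v^2/2 = 1195*9.0/2 = 5377.5
dP = 0.046 * 537.93103448 * 5377.5
dP = 133065.3 Pa


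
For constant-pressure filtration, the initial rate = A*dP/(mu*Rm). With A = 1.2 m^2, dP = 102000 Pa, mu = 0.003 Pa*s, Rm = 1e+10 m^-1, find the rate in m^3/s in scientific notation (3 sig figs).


rate = A * dP / (mu * Rm)
rate = 1.2 * 102000 / (0.003 * 1e+10)
rate = 122400.0 / 3.000e+07
rate = 4.08e-03 m^3/s


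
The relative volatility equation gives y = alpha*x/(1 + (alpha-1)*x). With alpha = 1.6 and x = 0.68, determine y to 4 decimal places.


y = alpha*x / (1 + (alpha-1)*x)
y = 1.6*0.68 / (1 + (1.6-1)*0.68)
y = 1.088 / (1 + 0.408)
y = 1.088 / 1.408
y = 0.7727


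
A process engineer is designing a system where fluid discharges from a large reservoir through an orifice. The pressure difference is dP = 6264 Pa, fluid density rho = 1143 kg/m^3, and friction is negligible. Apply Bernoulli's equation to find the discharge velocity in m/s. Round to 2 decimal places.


v = sqrt(2*dP/rho)
v = sqrt(2*6264/1143)
v = sqrt(10.96063)
v = 3.31 m/s


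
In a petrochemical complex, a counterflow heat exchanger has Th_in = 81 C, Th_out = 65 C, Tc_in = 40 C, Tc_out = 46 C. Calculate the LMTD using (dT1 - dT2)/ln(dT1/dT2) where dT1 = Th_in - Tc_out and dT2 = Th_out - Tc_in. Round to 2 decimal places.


dT1 = Th_in - Tc_out = 81 - 46 = 35
dT2 = Th_out - Tc_in = 65 - 40 = 25
LMTD = (dT1 - dT2) / ln(dT1/dT2)
LMTD = (35 - 25) / ln(35/25)
LMTD = 29.72 K


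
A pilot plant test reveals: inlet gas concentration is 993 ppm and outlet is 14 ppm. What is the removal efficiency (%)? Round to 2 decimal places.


Efficiency = (G_in - G_out) / G_in * 100%
Efficiency = (993 - 14) / 993 * 100
Efficiency = 979 / 993 * 100
Efficiency = 98.59%


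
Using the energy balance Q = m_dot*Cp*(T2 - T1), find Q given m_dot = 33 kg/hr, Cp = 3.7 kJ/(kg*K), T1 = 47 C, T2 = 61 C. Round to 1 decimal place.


Q = m_dot * Cp * (T2 - T1)
Q = 33 * 3.7 * (61 - 47)
Q = 33 * 3.7 * 14
Q = 1709.4 kJ/hr


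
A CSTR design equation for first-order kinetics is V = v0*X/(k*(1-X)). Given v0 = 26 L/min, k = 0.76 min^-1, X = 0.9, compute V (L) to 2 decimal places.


V = v0 * X / (k * (1 - X))
V = 26 * 0.9 / (0.76 * (1 - 0.9))
V = 23.4 / (0.76 * 0.1)
V = 23.4 / 0.076
V = 307.89 L


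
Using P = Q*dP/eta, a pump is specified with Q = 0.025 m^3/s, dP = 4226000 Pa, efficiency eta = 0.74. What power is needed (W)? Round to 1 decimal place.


P = Q * dP / eta
P = 0.025 * 4226000 / 0.74
P = 105650.0 / 0.74
P = 142770.3 W


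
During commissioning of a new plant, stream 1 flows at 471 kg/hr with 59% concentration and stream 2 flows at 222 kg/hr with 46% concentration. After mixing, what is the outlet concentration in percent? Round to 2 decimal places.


Mass balance on solute: F1*x1 + F2*x2 = F3*x3
F3 = F1 + F2 = 471 + 222 = 693 kg/hr
x3 = (F1*x1 + F2*x2)/F3
x3 = (471*0.59 + 222*0.46) / 693
x3 = 54.84%


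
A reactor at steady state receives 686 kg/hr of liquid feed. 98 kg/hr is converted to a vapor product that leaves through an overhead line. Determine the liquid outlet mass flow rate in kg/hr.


Steady-state mass balance on the main outlet: F_out = F_in - F_removed
F_out = 686 - 98
F_out = 588 kg/hr


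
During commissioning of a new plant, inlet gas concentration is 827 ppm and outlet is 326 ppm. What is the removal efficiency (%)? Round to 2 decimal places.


Efficiency = (G_in - G_out) / G_in * 100%
Efficiency = (827 - 326) / 827 * 100
Efficiency = 501 / 827 * 100
Efficiency = 60.58%


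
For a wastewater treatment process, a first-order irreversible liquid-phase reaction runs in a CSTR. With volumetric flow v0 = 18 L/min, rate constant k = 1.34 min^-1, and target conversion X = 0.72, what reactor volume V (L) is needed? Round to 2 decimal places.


V = v0 * X / (k * (1 - X))
V = 18 * 0.72 / (1.34 * (1 - 0.72))
V = 12.96 / (1.34 * 0.28)
V = 12.96 / 0.3752
V = 34.54 L


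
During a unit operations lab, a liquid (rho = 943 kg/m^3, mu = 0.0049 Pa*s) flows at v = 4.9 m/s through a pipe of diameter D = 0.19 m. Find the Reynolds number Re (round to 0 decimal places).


Re = rho * v * D / mu
Re = 943 * 4.9 * 0.19 / 0.0049
Re = 877.933 / 0.0049
Re = 179170


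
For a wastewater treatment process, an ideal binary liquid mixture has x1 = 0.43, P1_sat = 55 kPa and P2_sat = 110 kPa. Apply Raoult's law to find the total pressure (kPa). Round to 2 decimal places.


P = x1*P1_sat + x2*P2_sat
x2 = 1 - x1 = 1 - 0.43 = 0.57
P = 0.43*55 + 0.57*110
P = 23.65 + 62.7
P = 86.35 kPa


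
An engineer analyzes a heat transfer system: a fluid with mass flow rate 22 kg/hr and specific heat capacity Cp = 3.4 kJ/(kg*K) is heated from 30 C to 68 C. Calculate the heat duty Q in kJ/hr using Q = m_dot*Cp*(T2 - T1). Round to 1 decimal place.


Q = m_dot * Cp * (T2 - T1)
Q = 22 * 3.4 * (68 - 30)
Q = 22 * 3.4 * 38
Q = 2842.4 kJ/hr


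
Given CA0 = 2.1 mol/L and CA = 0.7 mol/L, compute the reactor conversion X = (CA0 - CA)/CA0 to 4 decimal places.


X = (CA0 - CA) / CA0
X = (2.1 - 0.7) / 2.1
X = 1.4 / 2.1
X = 0.6667


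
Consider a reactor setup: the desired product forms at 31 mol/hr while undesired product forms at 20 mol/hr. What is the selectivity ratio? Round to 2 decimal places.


S = desired product rate / undesired product rate
S = 31 / 20
S = 1.55


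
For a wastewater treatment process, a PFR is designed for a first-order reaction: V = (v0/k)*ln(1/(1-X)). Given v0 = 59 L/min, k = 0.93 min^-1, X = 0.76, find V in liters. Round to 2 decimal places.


V = (v0/k) * ln(1/(1-X))
V = (59/0.93) * ln(1/(1-0.76))
V = 63.44086 * ln(4.166667)
V = 63.44086 * 1.427116
V = 90.54 L


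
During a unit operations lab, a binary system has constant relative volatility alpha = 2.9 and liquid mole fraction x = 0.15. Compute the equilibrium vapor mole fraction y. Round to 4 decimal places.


y = alpha*x / (1 + (alpha-1)*x)
y = 2.9*0.15 / (1 + (2.9-1)*0.15)
y = 0.435 / (1 + 0.285)
y = 0.435 / 1.285
y = 0.3385


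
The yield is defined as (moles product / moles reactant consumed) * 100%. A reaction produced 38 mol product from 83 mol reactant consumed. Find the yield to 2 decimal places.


Yield = (moles product / moles consumed) * 100%
Yield = (38 / 83) * 100
Yield = 0.4578 * 100
Yield = 45.78%


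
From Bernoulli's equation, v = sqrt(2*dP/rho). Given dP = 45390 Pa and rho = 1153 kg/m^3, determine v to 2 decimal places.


v = sqrt(2*dP/rho)
v = sqrt(2*45390/1153)
v = sqrt(78.733738)
v = 8.87 m/s


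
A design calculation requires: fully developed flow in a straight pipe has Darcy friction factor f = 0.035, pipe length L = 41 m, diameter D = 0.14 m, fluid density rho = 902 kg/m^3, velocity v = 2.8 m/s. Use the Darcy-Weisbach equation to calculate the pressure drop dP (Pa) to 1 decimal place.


dP = f * (L/D) * (rho*v^2/2)
dP = 0.035 * (41/0.14) * (902*2.8^2/2)
L/D = 292.85714286
rho*v^2/2 = 902*7.84/2 = 3535.84
dP = 0.035 * 292.85714286 * 3535.84
dP = 36242.4 Pa


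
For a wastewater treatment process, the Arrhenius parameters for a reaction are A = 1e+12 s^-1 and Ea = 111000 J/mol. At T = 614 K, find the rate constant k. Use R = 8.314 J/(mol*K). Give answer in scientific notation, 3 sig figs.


k = A * exp(-Ea/(R*T))
k = 1e+12 * exp(-111000 / (8.314 * 614))
k = 1e+12 * exp(-21.744258)
k = 3.60e+02


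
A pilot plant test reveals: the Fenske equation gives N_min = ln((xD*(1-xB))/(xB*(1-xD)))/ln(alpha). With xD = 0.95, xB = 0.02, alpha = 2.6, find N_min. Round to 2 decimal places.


N_min = ln((xD*(1-xB))/(xB*(1-xD))) / ln(alpha)
Numerator inside ln: 0.931 / 0.001 = 931.0
ln(931.0) = 6.836259
ln(alpha) = ln(2.6) = 0.955511
N_min = 6.836259 / 0.955511 = 7.15


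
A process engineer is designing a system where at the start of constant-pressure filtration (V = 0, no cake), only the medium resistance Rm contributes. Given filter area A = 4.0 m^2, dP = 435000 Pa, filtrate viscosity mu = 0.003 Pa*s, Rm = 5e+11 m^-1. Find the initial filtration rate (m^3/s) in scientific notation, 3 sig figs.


rate = A * dP / (mu * Rm)
rate = 4.0 * 435000 / (0.003 * 5e+11)
rate = 1740000.0 / 1.500e+09
rate = 1.16e-03 m^3/s


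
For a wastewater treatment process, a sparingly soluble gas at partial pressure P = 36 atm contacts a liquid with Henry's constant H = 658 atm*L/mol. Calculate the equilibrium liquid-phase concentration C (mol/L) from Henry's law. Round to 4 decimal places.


C = P / H
C = 36 / 658
C = 0.0547 mol/L


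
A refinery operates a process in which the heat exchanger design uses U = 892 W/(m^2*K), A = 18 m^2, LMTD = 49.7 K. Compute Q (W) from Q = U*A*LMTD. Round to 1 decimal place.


Q = U * A * LMTD
Q = 892 * 18 * 49.7
Q = 797983.2 W


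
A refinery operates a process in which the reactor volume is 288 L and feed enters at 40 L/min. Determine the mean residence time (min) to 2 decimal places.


tau = V / v0
tau = 288 / 40
tau = 7.20 min


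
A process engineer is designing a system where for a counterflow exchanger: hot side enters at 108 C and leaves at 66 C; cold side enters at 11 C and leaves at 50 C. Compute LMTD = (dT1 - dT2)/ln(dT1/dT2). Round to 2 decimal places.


dT1 = Th_in - Tc_out = 108 - 50 = 58
dT2 = Th_out - Tc_in = 66 - 11 = 55
LMTD = (dT1 - dT2) / ln(dT1/dT2)
LMTD = (58 - 55) / ln(58/55)
LMTD = 56.49 K


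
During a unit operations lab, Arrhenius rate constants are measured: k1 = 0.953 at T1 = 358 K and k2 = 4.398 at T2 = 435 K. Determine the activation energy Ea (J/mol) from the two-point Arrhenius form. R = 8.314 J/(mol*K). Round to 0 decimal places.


Ea = R * ln(k2/k1) / (1/T1 - 1/T2)
ln(k2/k1) = ln(4.398/0.953) = 1.5292903
1/T1 - 1/T2 = 1/358 - 1/435 = 0.000494445515
Ea = 8.314 * 1.5292903 / 0.000494445515
Ea = 25715 J/mol


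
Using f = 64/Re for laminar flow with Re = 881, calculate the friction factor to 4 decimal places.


f = 64 / Re
f = 64 / 881
f = 0.0726


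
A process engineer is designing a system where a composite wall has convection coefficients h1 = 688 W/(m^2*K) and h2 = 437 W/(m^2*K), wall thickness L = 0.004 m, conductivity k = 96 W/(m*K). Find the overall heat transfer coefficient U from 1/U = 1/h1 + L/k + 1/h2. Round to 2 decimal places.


1/U = 1/h1 + L/k + 1/h2
1/U = 1/688 + 0.004/96 + 1/437
1/U = 0.0014534884 + 4.16667e-05 + 0.0022883295
1/U = 0.0037834846
U = 264.31 W/(m^2*K)


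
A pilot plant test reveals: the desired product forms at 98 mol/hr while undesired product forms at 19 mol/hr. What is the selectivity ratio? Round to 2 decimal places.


S = desired product rate / undesired product rate
S = 98 / 19
S = 5.16


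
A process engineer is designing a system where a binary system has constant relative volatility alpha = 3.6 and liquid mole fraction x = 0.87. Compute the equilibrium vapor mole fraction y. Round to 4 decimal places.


y = alpha*x / (1 + (alpha-1)*x)
y = 3.6*0.87 / (1 + (3.6-1)*0.87)
y = 3.132 / (1 + 2.262)
y = 3.132 / 3.262
y = 0.9601


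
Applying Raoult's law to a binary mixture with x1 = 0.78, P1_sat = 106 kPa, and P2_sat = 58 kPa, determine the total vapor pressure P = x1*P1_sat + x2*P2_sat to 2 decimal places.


P = x1*P1_sat + x2*P2_sat
x2 = 1 - x1 = 1 - 0.78 = 0.22
P = 0.78*106 + 0.22*58
P = 82.68 + 12.76
P = 95.44 kPa


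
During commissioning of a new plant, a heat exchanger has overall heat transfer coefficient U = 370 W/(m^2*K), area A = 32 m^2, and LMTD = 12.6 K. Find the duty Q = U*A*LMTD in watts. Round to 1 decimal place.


Q = U * A * LMTD
Q = 370 * 32 * 12.6
Q = 149184.0 W


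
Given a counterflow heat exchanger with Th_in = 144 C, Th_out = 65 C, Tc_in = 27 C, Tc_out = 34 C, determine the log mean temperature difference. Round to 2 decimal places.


dT1 = Th_in - Tc_out = 144 - 34 = 110
dT2 = Th_out - Tc_in = 65 - 27 = 38
LMTD = (dT1 - dT2) / ln(dT1/dT2)
LMTD = (110 - 38) / ln(110/38)
LMTD = 67.74 K


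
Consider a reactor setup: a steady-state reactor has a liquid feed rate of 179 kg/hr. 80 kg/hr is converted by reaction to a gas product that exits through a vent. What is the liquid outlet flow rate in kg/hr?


Steady-state mass balance on the main outlet: F_out = F_in - F_removed
F_out = 179 - 80
F_out = 99 kg/hr


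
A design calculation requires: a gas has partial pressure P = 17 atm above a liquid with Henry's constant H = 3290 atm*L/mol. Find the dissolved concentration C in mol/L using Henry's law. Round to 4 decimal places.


C = P / H
C = 17 / 3290
C = 0.0052 mol/L


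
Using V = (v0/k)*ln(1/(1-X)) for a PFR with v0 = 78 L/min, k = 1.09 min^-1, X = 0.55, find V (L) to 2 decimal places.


V = (v0/k) * ln(1/(1-X))
V = (78/1.09) * ln(1/(1-0.55))
V = 71.559633 * ln(2.222222)
V = 71.559633 * 0.798508
V = 57.14 L


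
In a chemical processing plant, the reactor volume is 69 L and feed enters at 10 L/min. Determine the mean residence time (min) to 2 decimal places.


tau = V / v0
tau = 69 / 10
tau = 6.90 min


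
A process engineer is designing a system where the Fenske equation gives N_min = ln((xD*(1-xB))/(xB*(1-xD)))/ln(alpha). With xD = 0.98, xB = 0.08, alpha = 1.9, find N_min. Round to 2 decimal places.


N_min = ln((xD*(1-xB))/(xB*(1-xD))) / ln(alpha)
Numerator inside ln: 0.9016 / 0.0016 = 563.5
ln(563.5) = 6.334167
ln(alpha) = ln(1.9) = 0.641854
N_min = 6.334167 / 0.641854 = 9.87


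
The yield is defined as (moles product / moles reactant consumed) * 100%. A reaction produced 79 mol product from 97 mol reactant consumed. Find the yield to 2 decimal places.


Yield = (moles product / moles consumed) * 100%
Yield = (79 / 97) * 100
Yield = 0.8144 * 100
Yield = 81.44%


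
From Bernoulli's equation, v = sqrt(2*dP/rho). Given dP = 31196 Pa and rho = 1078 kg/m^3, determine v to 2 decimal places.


v = sqrt(2*dP/rho)
v = sqrt(2*31196/1078)
v = sqrt(57.877551)
v = 7.61 m/s


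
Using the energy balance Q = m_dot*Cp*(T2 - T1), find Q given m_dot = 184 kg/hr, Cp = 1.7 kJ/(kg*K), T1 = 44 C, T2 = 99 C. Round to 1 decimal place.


Q = m_dot * Cp * (T2 - T1)
Q = 184 * 1.7 * (99 - 44)
Q = 184 * 1.7 * 55
Q = 17204.0 kJ/hr


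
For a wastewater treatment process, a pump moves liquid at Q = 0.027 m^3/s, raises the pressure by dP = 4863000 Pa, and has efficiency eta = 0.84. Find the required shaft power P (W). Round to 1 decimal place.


P = Q * dP / eta
P = 0.027 * 4863000 / 0.84
P = 131301.0 / 0.84
P = 156310.7 W


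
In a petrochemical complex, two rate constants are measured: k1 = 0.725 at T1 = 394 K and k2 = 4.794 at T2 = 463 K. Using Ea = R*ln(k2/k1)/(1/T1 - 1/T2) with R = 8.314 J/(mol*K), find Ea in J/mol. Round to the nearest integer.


Ea = R * ln(k2/k1) / (1/T1 - 1/T2)
ln(k2/k1) = ln(4.794/0.725) = 1.8889488
1/T1 - 1/T2 = 1/394 - 1/463 = 0.000378243852
Ea = 8.314 * 1.8889488 / 0.000378243852
Ea = 41520 J/mol


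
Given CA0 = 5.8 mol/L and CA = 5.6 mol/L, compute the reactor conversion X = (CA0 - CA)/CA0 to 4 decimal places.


X = (CA0 - CA) / CA0
X = (5.8 - 5.6) / 5.8
X = 0.2 / 5.8
X = 0.0345


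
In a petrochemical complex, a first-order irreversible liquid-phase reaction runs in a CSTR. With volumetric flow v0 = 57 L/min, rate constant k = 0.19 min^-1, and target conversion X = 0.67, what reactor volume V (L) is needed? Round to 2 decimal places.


V = v0 * X / (k * (1 - X))
V = 57 * 0.67 / (0.19 * (1 - 0.67))
V = 38.19 / (0.19 * 0.33)
V = 38.19 / 0.0627
V = 609.09 L


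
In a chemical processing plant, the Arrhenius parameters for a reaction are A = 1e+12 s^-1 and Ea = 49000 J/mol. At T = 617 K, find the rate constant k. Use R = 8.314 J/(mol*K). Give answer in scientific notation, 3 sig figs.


k = A * exp(-Ea/(R*T))
k = 1e+12 * exp(-49000 / (8.314 * 617))
k = 1e+12 * exp(-9.552145)
k = 7.10e+07


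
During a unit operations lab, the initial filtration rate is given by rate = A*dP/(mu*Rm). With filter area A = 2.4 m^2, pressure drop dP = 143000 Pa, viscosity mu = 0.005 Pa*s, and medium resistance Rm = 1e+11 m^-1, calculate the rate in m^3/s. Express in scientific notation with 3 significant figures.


rate = A * dP / (mu * Rm)
rate = 2.4 * 143000 / (0.005 * 1e+11)
rate = 343200.0 / 5.000e+08
rate = 6.86e-04 m^3/s


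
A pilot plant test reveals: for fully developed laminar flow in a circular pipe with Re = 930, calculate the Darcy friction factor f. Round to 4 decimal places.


f = 64 / Re
f = 64 / 930
f = 0.0688


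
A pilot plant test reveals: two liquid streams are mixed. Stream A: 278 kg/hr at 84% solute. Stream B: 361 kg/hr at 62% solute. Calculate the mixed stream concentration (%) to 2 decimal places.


Mass balance on solute: F1*x1 + F2*x2 = F3*x3
F3 = F1 + F2 = 278 + 361 = 639 kg/hr
x3 = (F1*x1 + F2*x2)/F3
x3 = (278*0.84 + 361*0.62) / 639
x3 = 71.57%


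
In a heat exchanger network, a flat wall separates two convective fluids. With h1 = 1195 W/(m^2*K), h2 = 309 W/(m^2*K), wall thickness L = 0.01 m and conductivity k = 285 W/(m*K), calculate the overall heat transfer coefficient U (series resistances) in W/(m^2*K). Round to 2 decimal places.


1/U = 1/h1 + L/k + 1/h2
1/U = 1/1195 + 0.01/285 + 1/309
1/U = 0.0008368201 + 3.50877e-05 + 0.003236246
1/U = 0.0041081538
U = 243.42 W/(m^2*K)


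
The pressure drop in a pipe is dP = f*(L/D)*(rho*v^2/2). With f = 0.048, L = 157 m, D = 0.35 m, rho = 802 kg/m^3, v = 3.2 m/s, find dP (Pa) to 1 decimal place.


dP = f * (L/D) * (rho*v^2/2)
dP = 0.048 * (157/0.35) * (802*3.2^2/2)
L/D = 448.57142857
rho*v^2/2 = 802*10.24/2 = 4106.24
dP = 0.048 * 448.57142857 * 4106.24
dP = 88413.2 Pa


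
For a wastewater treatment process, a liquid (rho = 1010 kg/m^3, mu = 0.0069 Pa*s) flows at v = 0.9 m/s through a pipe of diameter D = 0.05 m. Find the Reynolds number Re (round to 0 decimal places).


Re = rho * v * D / mu
Re = 1010 * 0.9 * 0.05 / 0.0069
Re = 45.45 / 0.0069
Re = 6587


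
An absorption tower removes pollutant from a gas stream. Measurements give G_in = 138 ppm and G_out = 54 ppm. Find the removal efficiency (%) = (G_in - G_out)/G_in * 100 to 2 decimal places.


Efficiency = (G_in - G_out) / G_in * 100%
Efficiency = (138 - 54) / 138 * 100
Efficiency = 84 / 138 * 100
Efficiency = 60.87%


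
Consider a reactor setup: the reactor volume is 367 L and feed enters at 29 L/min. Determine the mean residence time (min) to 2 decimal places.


tau = V / v0
tau = 367 / 29
tau = 12.66 min


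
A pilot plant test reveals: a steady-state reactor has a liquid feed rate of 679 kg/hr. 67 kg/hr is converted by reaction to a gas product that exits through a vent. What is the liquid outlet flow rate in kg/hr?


Steady-state mass balance on the main outlet: F_out = F_in - F_removed
F_out = 679 - 67
F_out = 612 kg/hr


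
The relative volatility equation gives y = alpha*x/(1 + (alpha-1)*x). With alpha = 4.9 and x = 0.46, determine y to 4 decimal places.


y = alpha*x / (1 + (alpha-1)*x)
y = 4.9*0.46 / (1 + (4.9-1)*0.46)
y = 2.254 / (1 + 1.794)
y = 2.254 / 2.794
y = 0.8067


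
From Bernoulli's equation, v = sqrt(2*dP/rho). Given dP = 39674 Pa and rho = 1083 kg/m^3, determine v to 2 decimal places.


v = sqrt(2*dP/rho)
v = sqrt(2*39674/1083)
v = sqrt(73.266851)
v = 8.56 m/s


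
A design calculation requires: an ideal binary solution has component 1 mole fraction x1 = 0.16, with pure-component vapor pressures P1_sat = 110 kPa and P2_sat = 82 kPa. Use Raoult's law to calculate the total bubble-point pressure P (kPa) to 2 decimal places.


P = x1*P1_sat + x2*P2_sat
x2 = 1 - x1 = 1 - 0.16 = 0.84
P = 0.16*110 + 0.84*82
P = 17.6 + 68.88
P = 86.48 kPa


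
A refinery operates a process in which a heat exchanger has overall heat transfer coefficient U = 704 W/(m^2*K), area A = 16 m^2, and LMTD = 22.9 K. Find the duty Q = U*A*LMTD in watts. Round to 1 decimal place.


Q = U * A * LMTD
Q = 704 * 16 * 22.9
Q = 257945.6 W


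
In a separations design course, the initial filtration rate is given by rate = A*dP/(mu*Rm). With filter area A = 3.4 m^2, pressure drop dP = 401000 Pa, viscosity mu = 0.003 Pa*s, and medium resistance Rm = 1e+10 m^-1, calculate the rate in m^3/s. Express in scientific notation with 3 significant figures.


rate = A * dP / (mu * Rm)
rate = 3.4 * 401000 / (0.003 * 1e+10)
rate = 1363400.0 / 3.000e+07
rate = 4.54e-02 m^3/s


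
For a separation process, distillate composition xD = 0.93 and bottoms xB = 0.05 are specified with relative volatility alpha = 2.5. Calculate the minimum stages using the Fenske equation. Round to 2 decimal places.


N_min = ln((xD*(1-xB))/(xB*(1-xD))) / ln(alpha)
Numerator inside ln: 0.8835 / 0.0035 = 252.428571
ln(252.428571) = 5.531128
ln(alpha) = ln(2.5) = 0.916291
N_min = 5.531128 / 0.916291 = 6.04


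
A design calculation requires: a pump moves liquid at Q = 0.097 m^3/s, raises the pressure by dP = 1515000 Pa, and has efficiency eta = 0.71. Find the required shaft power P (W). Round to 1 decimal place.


P = Q * dP / eta
P = 0.097 * 1515000 / 0.71
P = 146955.0 / 0.71
P = 206978.9 W


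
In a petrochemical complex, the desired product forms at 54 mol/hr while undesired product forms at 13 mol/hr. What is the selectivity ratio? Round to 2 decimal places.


S = desired product rate / undesired product rate
S = 54 / 13
S = 4.15


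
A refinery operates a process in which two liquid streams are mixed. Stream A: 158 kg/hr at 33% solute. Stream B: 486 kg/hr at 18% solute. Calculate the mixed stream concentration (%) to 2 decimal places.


Mass balance on solute: F1*x1 + F2*x2 = F3*x3
F3 = F1 + F2 = 158 + 486 = 644 kg/hr
x3 = (F1*x1 + F2*x2)/F3
x3 = (158*0.33 + 486*0.18) / 644
x3 = 21.68%


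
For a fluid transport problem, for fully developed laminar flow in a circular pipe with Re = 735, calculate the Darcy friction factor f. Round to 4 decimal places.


f = 64 / Re
f = 64 / 735
f = 0.0871


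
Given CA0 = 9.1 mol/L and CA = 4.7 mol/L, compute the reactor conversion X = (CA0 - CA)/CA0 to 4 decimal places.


X = (CA0 - CA) / CA0
X = (9.1 - 4.7) / 9.1
X = 4.4 / 9.1
X = 0.4835


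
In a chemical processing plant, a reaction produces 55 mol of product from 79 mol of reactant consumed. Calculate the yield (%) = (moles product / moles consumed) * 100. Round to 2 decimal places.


Yield = (moles product / moles consumed) * 100%
Yield = (55 / 79) * 100
Yield = 0.6962 * 100
Yield = 69.62%


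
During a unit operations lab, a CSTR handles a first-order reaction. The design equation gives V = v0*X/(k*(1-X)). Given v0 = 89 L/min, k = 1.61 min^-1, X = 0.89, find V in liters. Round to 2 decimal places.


V = v0 * X / (k * (1 - X))
V = 89 * 0.89 / (1.61 * (1 - 0.89))
V = 79.21 / (1.61 * 0.11)
V = 79.21 / 0.1771
V = 447.26 L


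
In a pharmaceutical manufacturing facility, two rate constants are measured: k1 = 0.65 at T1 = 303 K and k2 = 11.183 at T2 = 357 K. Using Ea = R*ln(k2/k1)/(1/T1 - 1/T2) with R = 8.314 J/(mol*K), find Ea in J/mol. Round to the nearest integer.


Ea = R * ln(k2/k1) / (1/T1 - 1/T2)
ln(k2/k1) = ln(11.183/0.65) = 2.8451777
1/T1 - 1/T2 = 1/303 - 1/357 = 0.000499209585
Ea = 8.314 * 2.8451777 / 0.000499209585
Ea = 47385 J/mol


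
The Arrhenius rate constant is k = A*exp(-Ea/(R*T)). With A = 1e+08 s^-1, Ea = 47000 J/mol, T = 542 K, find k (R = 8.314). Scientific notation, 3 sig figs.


k = A * exp(-Ea/(R*T))
k = 1e+08 * exp(-47000 / (8.314 * 542))
k = 1e+08 * exp(-10.430102)
k = 2.95e+03


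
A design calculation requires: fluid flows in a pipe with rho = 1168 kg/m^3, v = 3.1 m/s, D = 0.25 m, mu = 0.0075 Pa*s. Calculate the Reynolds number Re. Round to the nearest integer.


Re = rho * v * D / mu
Re = 1168 * 3.1 * 0.25 / 0.0075
Re = 905.2 / 0.0075
Re = 120693


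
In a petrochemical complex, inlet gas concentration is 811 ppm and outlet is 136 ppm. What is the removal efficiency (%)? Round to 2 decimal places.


Efficiency = (G_in - G_out) / G_in * 100%
Efficiency = (811 - 136) / 811 * 100
Efficiency = 675 / 811 * 100
Efficiency = 83.23%


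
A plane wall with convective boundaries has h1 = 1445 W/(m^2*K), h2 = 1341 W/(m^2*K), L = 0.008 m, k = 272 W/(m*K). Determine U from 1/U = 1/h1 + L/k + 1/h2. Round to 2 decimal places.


1/U = 1/h1 + L/k + 1/h2
1/U = 1/1445 + 0.008/272 + 1/1341
1/U = 0.0006920415 + 2.94118e-05 + 0.0007457122
1/U = 0.0014671655
U = 681.59 W/(m^2*K)


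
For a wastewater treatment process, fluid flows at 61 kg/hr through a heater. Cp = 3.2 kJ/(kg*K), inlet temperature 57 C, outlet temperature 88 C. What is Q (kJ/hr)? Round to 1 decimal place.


Q = m_dot * Cp * (T2 - T1)
Q = 61 * 3.2 * (88 - 57)
Q = 61 * 3.2 * 31
Q = 6051.2 kJ/hr


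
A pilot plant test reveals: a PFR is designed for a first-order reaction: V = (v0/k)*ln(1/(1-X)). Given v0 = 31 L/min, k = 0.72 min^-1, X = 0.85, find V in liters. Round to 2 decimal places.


V = (v0/k) * ln(1/(1-X))
V = (31/0.72) * ln(1/(1-0.85))
V = 43.055556 * ln(6.666667)
V = 43.055556 * 1.89712
V = 81.68 L


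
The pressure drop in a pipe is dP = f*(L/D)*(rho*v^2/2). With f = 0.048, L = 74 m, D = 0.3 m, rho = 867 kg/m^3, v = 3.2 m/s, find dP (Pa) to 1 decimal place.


dP = f * (L/D) * (rho*v^2/2)
dP = 0.048 * (74/0.3) * (867*3.2^2/2)
L/D = 246.66666667
rho*v^2/2 = 867*10.24/2 = 4439.04
dP = 0.048 * 246.66666667 * 4439.04
dP = 52558.2 Pa


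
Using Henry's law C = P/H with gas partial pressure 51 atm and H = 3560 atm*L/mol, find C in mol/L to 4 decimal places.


C = P / H
C = 51 / 3560
C = 0.0143 mol/L
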